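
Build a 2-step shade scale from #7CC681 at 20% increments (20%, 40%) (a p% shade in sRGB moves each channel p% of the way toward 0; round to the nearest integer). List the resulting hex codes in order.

#639E67, #4A774D

#7CC681 is rgb(124, 198, 129).
20%: (124 − 24.8 = 99.2→99, 198 − 39.6 = 158.4→158, 129 − 25.8 = 103.2→103) → #639E67
40%: (124 − 49.6 = 74.4→74, 198 − 79.2 = 118.8→119, 129 − 51.6 = 77.4→77) → #4A774D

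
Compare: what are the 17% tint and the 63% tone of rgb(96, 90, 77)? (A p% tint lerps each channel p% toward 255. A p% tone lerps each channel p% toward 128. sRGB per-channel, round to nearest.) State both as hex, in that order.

17% tint:
  R: 96 + 0.17×(255−96) = 96 + 27.03 = 123.03 → 123
  G: 90 + 28.05 = 118.05 → 118
  B: 77 + 30.26 = 107.26 → 107
  → #7B766B
63% tone:
  R: 96 + 0.63×(128−96) = 96 + 20.16 = 116.16 → 116
  G: 90 + 0.63×(128−90) = 90 + 23.94 = 113.94 → 114
  B: 77 + 0.63×(128−77) = 77 + 32.13 = 109.13 → 109
  → #74726D

#7B766B, #74726D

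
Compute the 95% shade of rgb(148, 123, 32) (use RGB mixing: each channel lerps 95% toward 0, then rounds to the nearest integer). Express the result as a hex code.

#070602

A 95% shade moves each channel 95% toward 0:
  R: 148 + 0.95×(0−148) = 148 − 140.6 = 7.4 → 7
  G: 123 + 0.95×(0−123) = 123 − 116.85 = 6.15 → 6
  B: 32 + 0.95×(0−32) = 32 − 30.4 = 1.6 → 2
rgb(7, 6, 2) = #070602.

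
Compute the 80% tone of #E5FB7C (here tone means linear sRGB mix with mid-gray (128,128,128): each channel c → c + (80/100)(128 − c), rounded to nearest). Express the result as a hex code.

#94997F

#E5FB7C is rgb(229, 251, 124).
Per channel, c → c + 0.8(128 − c):
  R: 229 − 80.8 = 148.2 → 148
  G: 251 − 98.4 = 152.6 → 153
  B: 124 + 0.8×(128−124) = 124 + 3.2 = 127.2 → 127
rgb(148, 153, 127) = #94997F.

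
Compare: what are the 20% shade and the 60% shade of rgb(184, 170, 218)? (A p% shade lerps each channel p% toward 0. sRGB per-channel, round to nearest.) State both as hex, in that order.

#9388AE, #4A4457

20% shade:
  R: 184 + 0.2×(0−184) = 184 − 36.8 = 147.2 → 147
  G: 170 + 0.2×(0−170) = 170 − 34 = 136 → 136
  B: 218 + 0.2×(0−218) = 218 − 43.6 = 174.4 → 174
  → #9388AE
60% shade:
  R: 184 − 110.4 = 73.6 → 74
  G: 170 − 102 = 68 → 68
  B: 218 + 0.6×(0−218) = 218 − 130.8 = 87.2 → 87
  → #4A4457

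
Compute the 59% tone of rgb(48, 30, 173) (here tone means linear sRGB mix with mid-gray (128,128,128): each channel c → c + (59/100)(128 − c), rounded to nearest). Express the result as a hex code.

Lerp each channel 59% toward 128:
  R: 48 + 47.2 = 95.2 → 95
  G: 30 + 57.82 = 87.82 → 88
  B: 173 + 0.59×(128−173) = 173 − 26.55 = 146.45 → 146
rgb(95, 88, 146) = #5f5892.

#5f5892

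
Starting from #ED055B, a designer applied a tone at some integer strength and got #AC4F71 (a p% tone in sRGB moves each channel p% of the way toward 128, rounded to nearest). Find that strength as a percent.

60%

#ED055B is rgb(237, 5, 91); #AC4F71 is rgb(172, 79, 113).
On the G channel (widest range): 79 ≈ 5 + (p/100)(128 − 5), so p ≈ 100×(79 − 5)/(128 − 5) = 7400/123 = 60.16.
p = 60 reproduces all three channels after rounding.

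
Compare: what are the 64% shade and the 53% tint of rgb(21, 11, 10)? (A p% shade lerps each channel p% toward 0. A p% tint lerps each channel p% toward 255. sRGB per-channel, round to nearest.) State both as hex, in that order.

64% shade:
  R: 21 + 0.64×(0−21) = 21 − 13.44 = 7.56 → 8
  G: 11 − 7.04 = 3.96 → 4
  B: 10 + 0.64×(0−10) = 10 − 6.4 = 3.6 → 4
  → #080404
53% tint:
  R: 21 + 0.53×(255−21) = 21 + 124.02 = 145.02 → 145
  G: 11 + 0.53×(255−11) = 11 + 129.32 = 140.32 → 140
  B: 10 + 0.53×(255−10) = 10 + 129.85 = 139.85 → 140
  → #918C8C

#080404, #918C8C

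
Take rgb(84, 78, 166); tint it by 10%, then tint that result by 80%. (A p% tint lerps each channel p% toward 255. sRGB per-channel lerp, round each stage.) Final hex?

#E0DFEF

A 10% tint moves each channel 10% toward 255:
  R: 84 + 17.1 = 101.1 → 101
  G: 78 + 0.1×(255−78) = 78 + 17.7 = 95.7 → 96
  B: 166 + 8.9 = 174.9 → 175
After the tint: rgb(101, 96, 175) = #6560AF.
An 80% tint moves each channel 80% toward 255:
  R: 101 + 123.2 = 224.2 → 224
  G: 96 + 0.8×(255−96) = 96 + 127.2 = 223.2 → 223
  B: 175 + 0.8×(255−175) = 175 + 64 = 239 → 239
rgb(224, 223, 239) = #E0DFEF.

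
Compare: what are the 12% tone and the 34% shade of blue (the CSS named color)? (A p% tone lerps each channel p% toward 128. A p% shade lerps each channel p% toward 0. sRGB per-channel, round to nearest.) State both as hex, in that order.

#0f0ff0, #0000a8

CSS blue is rgb(0, 0, 255).
12% tone:
  R: 0 + 0.12×(128−0) = 0 + 15.36 = 15.36 → 15
  G: 0 + 0.12×(128−0) = 0 + 15.36 = 15.36 → 15
  B: 255 − 15.24 = 239.76 → 240
  → #0f0ff0
34% shade:
  R: 0 + 0.34×(0−0) = 0 + 0 = 0 → 0
  G: 0 + 0.34×(0−0) = 0 + 0 = 0 → 0
  B: 255 + 0.34×(0−255) = 255 − 86.7 = 168.3 → 168
  → #0000a8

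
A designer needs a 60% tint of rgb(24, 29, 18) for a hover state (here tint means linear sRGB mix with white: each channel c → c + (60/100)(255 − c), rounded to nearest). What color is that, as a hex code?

Lerp each channel 60% toward 255:
  R: 24 + 138.6 = 162.6 → 163
  G: 29 + 135.6 = 164.6 → 165
  B: 18 + 142.2 = 160.2 → 160
rgb(163, 165, 160) = #A3A5A0.

#A3A5A0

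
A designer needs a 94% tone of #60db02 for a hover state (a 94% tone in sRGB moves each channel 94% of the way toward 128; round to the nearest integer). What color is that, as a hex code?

#7e8578

#60db02 is rgb(96, 219, 2).
Lerp each channel 94% toward 128:
  R: 96 + 30.08 = 126.08 → 126
  G: 219 − 85.54 = 133.46 → 133
  B: 2 + 118.44 = 120.44 → 120
rgb(126, 133, 120) = #7e8578.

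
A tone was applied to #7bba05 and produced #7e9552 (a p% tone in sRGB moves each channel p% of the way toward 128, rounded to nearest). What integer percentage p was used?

63%

#7bba05 is rgb(123, 186, 5); #7e9552 is rgb(126, 149, 82).
On the B channel (widest range): 82 ≈ 5 + (p/100)(128 − 5), so p ≈ 100×(82 − 5)/(128 − 5) = 7700/123 = 62.60.
p = 63 reproduces all three channels after rounding.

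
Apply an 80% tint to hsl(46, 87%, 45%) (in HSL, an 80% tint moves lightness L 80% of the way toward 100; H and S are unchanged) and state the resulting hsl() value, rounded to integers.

hsl(46, 87%, 89%)

L moves 80% from 45 toward 100: 45 + 44 = 89 → 89.
H and S are unchanged.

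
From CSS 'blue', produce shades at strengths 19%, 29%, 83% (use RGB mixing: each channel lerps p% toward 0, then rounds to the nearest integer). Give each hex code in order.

#0000cf, #0000b5, #00002b

CSS blue is rgb(0, 0, 255).
19%: (0→0, 0→0, 255 − 48.45 = 206.55→207) → #0000cf
29%: (0→0, 0→0, 255 − 73.95 = 181.05→181) → #0000b5
83%: (0→0, 0→0, 255 − 211.65 = 43.35→43) → #00002b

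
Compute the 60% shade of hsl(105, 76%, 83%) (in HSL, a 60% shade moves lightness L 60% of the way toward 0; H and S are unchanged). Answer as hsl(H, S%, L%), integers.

hsl(105, 76%, 33%)

L moves 60% from 83 toward 0: 83 − 49.8 = 33.2 → 33.
H and S are unchanged.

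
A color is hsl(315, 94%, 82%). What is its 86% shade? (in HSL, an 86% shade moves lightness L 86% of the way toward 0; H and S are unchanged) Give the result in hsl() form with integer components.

L moves 86% from 82 toward 0: 82 − 70.52 = 11.48 → 11.
H and S are unchanged.

hsl(315, 94%, 11%)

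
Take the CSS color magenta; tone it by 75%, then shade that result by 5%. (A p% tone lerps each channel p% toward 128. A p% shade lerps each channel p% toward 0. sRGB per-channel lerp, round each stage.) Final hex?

#985b98

CSS magenta is rgb(255, 0, 255).
Lerp each channel 75% toward 128:
  R: 255 − 95.25 = 159.75 → 160
  G: 0 + 0.75×(128−0) = 0 + 96 = 96 → 96
  B: 255 + 0.75×(128−255) = 255 − 95.25 = 159.75 → 160
After the tone: rgb(160, 96, 160) = #a060a0.
A 5% shade moves each channel 5% toward 0:
  R: 160 + 0.05×(0−160) = 160 − 8 = 152 → 152
  G: 96 + 0.05×(0−96) = 96 − 4.8 = 91.2 → 91
  B: 160 + 0.05×(0−160) = 160 − 8 = 152 → 152
rgb(152, 91, 152) = #985b98.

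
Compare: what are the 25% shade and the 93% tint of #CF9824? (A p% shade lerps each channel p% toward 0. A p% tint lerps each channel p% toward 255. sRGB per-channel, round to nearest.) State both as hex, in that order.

#CF9824 is rgb(207, 152, 36).
25% shade:
  R: 207 − 51.75 = 155.25 → 155
  G: 152 + 0.25×(0−152) = 152 − 38 = 114 → 114
  B: 36 − 9 = 27 → 27
  → #9B721B
93% tint:
  R: 207 + 0.93×(255−207) = 207 + 44.64 = 251.64 → 252
  G: 152 + 0.93×(255−152) = 152 + 95.79 = 247.79 → 248
  B: 36 + 0.93×(255−36) = 36 + 203.67 = 239.67 → 240
  → #FCF8F0

#9B721B, #FCF8F0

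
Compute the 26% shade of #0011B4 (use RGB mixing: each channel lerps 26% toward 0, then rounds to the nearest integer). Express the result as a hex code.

#000D85

#0011B4 is rgb(0, 17, 180).
Lerp each channel 26% toward 0:
  R: 0 + 0 = 0 → 0
  G: 17 + 0.26×(0−17) = 17 − 4.42 = 12.58 → 13
  B: 180 + 0.26×(0−180) = 180 − 46.8 = 133.2 → 133
rgb(0, 13, 133) = #000D85.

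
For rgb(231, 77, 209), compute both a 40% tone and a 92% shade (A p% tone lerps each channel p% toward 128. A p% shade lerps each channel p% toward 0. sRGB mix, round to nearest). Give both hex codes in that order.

40% tone:
  R: 231 + 0.4×(128−231) = 231 − 41.2 = 189.8 → 190
  G: 77 + 0.4×(128−77) = 77 + 20.4 = 97.4 → 97
  B: 209 − 32.4 = 176.6 → 177
  → #be61b1
92% shade:
  R: 231 + 0.92×(0−231) = 231 − 212.52 = 18.48 → 18
  G: 77 − 70.84 = 6.16 → 6
  B: 209 + 0.92×(0−209) = 209 − 192.28 = 16.72 → 17
  → #120611

#be61b1, #120611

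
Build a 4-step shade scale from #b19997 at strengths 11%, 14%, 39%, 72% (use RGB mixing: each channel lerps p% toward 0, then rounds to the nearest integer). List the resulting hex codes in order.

#b19997 is rgb(177, 153, 151).
11%: (177 − 19.47 = 157.53→158, 153 − 16.83 = 136.17→136, 151 − 16.61 = 134.39→134) → #9e8886
14%: (177 − 24.78 = 152.22→152, 153 − 21.42 = 131.58→132, 151 − 21.14 = 129.86→130) → #988482
39%: (177 − 69.03 = 107.97→108, 153 − 59.67 = 93.33→93, 151 − 58.89 = 92.11→92) → #6c5d5c
72%: (177 − 127.44 = 49.56→50, 153 − 110.16 = 42.84→43, 151 − 108.72 = 42.28→42) → #322b2a

#9e8886, #988482, #6c5d5c, #322b2a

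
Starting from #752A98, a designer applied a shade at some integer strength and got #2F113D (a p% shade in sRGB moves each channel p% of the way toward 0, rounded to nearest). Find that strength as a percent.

60%

#752A98 is rgb(117, 42, 152); #2F113D is rgb(47, 17, 61).
On the B channel (widest range): 61 ≈ 152 + (p/100)(0 − 152), so p ≈ 100×(61 − 152)/(0 − 152) = -9100/-152 = 59.87.
p = 60 reproduces all three channels after rounding.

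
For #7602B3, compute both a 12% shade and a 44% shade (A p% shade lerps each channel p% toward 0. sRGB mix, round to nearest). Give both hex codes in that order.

#7602B3 is rgb(118, 2, 179).
12% shade:
  R: 118 + 0.12×(0−118) = 118 − 14.16 = 103.84 → 104
  G: 2 + 0.12×(0−2) = 2 − 0.24 = 1.76 → 2
  B: 179 + 0.12×(0−179) = 179 − 21.48 = 157.52 → 158
  → #68029E
44% shade:
  R: 118 − 51.92 = 66.08 → 66
  G: 2 + 0.44×(0−2) = 2 − 0.88 = 1.12 → 1
  B: 179 + 0.44×(0−179) = 179 − 78.76 = 100.24 → 100
  → #420164

#68029E, #420164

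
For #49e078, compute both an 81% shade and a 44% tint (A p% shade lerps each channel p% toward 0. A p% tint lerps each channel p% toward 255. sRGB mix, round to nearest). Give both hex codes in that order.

#0e2b17, #99eeb3

#49e078 is rgb(73, 224, 120).
81% shade:
  R: 73 + 0.81×(0−73) = 73 − 59.13 = 13.87 → 14
  G: 224 + 0.81×(0−224) = 224 − 181.44 = 42.56 → 43
  B: 120 − 97.2 = 22.8 → 23
  → #0e2b17
44% tint:
  R: 73 + 80.08 = 153.08 → 153
  G: 224 + 0.44×(255−224) = 224 + 13.64 = 237.64 → 238
  B: 120 + 0.44×(255−120) = 120 + 59.4 = 179.4 → 179
  → #99eeb3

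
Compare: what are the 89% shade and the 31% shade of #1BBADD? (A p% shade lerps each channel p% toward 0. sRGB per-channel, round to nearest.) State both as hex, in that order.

#1BBADD is rgb(27, 186, 221).
89% shade:
  R: 27 + 0.89×(0−27) = 27 − 24.03 = 2.97 → 3
  G: 186 + 0.89×(0−186) = 186 − 165.54 = 20.46 → 20
  B: 221 + 0.89×(0−221) = 221 − 196.69 = 24.31 → 24
  → #031418
31% shade:
  R: 27 + 0.31×(0−27) = 27 − 8.37 = 18.63 → 19
  G: 186 + 0.31×(0−186) = 186 − 57.66 = 128.34 → 128
  B: 221 + 0.31×(0−221) = 221 − 68.51 = 152.49 → 152
  → #138098

#031418, #138098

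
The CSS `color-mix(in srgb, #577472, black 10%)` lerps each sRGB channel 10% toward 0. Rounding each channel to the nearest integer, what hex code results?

#4E6867

#577472 is rgb(87, 116, 114).
Per channel, c → c + 0.1(0 − c):
  R: 87 − 8.7 = 78.3 → 78
  G: 116 + 0.1×(0−116) = 116 − 11.6 = 104.4 → 104
  B: 114 − 11.4 = 102.6 → 103
rgb(78, 104, 103) = #4E6867.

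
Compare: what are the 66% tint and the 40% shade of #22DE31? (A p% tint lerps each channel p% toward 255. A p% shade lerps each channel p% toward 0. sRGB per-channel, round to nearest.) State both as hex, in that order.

#22DE31 is rgb(34, 222, 49).
66% tint:
  R: 34 + 145.86 = 179.86 → 180
  G: 222 + 21.78 = 243.78 → 244
  B: 49 + 0.66×(255−49) = 49 + 135.96 = 184.96 → 185
  → #B4F4B9
40% shade:
  R: 34 + 0.4×(0−34) = 34 − 13.6 = 20.4 → 20
  G: 222 + 0.4×(0−222) = 222 − 88.8 = 133.2 → 133
  B: 49 − 19.6 = 29.4 → 29
  → #14851D

#B4F4B9, #14851D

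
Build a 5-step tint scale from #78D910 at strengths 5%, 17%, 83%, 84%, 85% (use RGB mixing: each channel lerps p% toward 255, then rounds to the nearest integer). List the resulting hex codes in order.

#78D910 is rgb(120, 217, 16).
5%: (120 + 6.75 = 126.75→127, 217 + 1.9 = 218.9→219, 16 + 11.95 = 27.95→28) → #7FDB1C
17%: (120 + 22.95 = 142.95→143, 217 + 6.46 = 223.46→223, 16 + 40.63 = 56.63→57) → #8FDF39
83%: (120 + 112.05 = 232.05→232, 217 + 31.54 = 248.54→249, 16 + 198.37 = 214.37→214) → #E8F9D6
84%: (120 + 113.4 = 233.4→233, 217 + 31.92 = 248.92→249, 16 + 200.76 = 216.76→217) → #E9F9D9
85%: (120 + 114.75 = 234.75→235, 217 + 32.3 = 249.3→249, 16 + 203.15 = 219.15→219) → #EBF9DB

#7FDB1C, #8FDF39, #E8F9D6, #E9F9D9, #EBF9DB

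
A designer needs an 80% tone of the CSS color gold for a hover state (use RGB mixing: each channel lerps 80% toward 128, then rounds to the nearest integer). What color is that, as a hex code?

#999166

CSS gold is rgb(255, 215, 0).
An 80% tone moves each channel 80% toward 128:
  R: 255 − 101.6 = 153.4 → 153
  G: 215 + 0.8×(128−215) = 215 − 69.6 = 145.4 → 145
  B: 0 + 0.8×(128−0) = 0 + 102.4 = 102.4 → 102
rgb(153, 145, 102) = #999166.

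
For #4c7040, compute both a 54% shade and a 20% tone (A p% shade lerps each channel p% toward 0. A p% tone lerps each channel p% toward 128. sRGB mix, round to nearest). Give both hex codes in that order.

#23341d, #56734d

#4c7040 is rgb(76, 112, 64).
54% shade:
  R: 76 + 0.54×(0−76) = 76 − 41.04 = 34.96 → 35
  G: 112 + 0.54×(0−112) = 112 − 60.48 = 51.52 → 52
  B: 64 + 0.54×(0−64) = 64 − 34.56 = 29.44 → 29
  → #23341d
20% tone:
  R: 76 + 0.2×(128−76) = 76 + 10.4 = 86.4 → 86
  G: 112 + 3.2 = 115.2 → 115
  B: 64 + 0.2×(128−64) = 64 + 12.8 = 76.8 → 77
  → #56734d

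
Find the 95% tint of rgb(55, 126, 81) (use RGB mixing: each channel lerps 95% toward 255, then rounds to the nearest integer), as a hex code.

A 95% tint moves each channel 95% toward 255:
  R: 55 + 0.95×(255−55) = 55 + 190 = 245 → 245
  G: 126 + 0.95×(255−126) = 126 + 122.55 = 248.55 → 249
  B: 81 + 165.3 = 246.3 → 246
rgb(245, 249, 246) = #f5f9f6.

#f5f9f6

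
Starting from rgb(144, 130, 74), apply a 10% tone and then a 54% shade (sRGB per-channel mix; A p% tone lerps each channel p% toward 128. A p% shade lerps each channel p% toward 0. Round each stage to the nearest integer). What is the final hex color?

#413c24

Per channel, c → c + 0.1(128 − c):
  R: 144 − 1.6 = 142.4 → 142
  G: 130 − 0.2 = 129.8 → 130
  B: 74 + 5.4 = 79.4 → 79
After the tone: rgb(142, 130, 79) = #8e824f.
Per channel, c → c + 0.54(0 − c):
  R: 142 − 76.68 = 65.32 → 65
  G: 130 + 0.54×(0−130) = 130 − 70.2 = 59.8 → 60
  B: 79 + 0.54×(0−79) = 79 − 42.66 = 36.34 → 36
rgb(65, 60, 36) = #413c24.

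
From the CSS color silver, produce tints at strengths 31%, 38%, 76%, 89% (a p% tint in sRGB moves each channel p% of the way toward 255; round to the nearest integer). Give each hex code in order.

CSS silver is rgb(192, 192, 192).
31%: (192 + 19.53 = 211.53→212, 192 + 19.53 = 211.53→212, 192 + 19.53 = 211.53→212) → #d4d4d4
38%: (192 + 23.94 = 215.94→216, 192 + 23.94 = 215.94→216, 192 + 23.94 = 215.94→216) → #d8d8d8
76%: (192 + 47.88 = 239.88→240, 192 + 47.88 = 239.88→240, 192 + 47.88 = 239.88→240) → #f0f0f0
89%: (192 + 56.07 = 248.07→248, 192 + 56.07 = 248.07→248, 192 + 56.07 = 248.07→248) → #f8f8f8

#d4d4d4, #d8d8d8, #f0f0f0, #f8f8f8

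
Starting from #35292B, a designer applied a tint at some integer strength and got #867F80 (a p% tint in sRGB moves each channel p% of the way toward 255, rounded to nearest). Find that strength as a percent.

#35292B is rgb(53, 41, 43); #867F80 is rgb(134, 127, 128).
On the G channel (widest range): 127 ≈ 41 + (p/100)(255 − 41), so p ≈ 100×(127 − 41)/(255 − 41) = 8600/214 = 40.19.
p = 40 reproduces all three channels after rounding.

40%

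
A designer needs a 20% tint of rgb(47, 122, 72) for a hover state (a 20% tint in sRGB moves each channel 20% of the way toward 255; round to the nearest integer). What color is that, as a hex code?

#59956d

A 20% tint moves each channel 20% toward 255:
  R: 47 + 41.6 = 88.6 → 89
  G: 122 + 0.2×(255−122) = 122 + 26.6 = 148.6 → 149
  B: 72 + 0.2×(255−72) = 72 + 36.6 = 108.6 → 109
rgb(89, 149, 109) = #59956d.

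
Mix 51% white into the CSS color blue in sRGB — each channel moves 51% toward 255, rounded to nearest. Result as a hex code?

#8282FF

CSS blue is rgb(0, 0, 255).
A 51% tint moves each channel 51% toward 255:
  R: 0 + 0.51×(255−0) = 0 + 130.05 = 130.05 → 130
  G: 0 + 130.05 = 130.05 → 130
  B: 255 + 0.51×(255−255) = 255 + 0 = 255 → 255
rgb(130, 130, 255) = #8282FF.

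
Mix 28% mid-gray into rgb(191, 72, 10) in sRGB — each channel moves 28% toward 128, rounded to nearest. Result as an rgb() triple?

rgb(173, 88, 43)

Lerp each channel 28% toward 128:
  R: 191 + 0.28×(128−191) = 191 − 17.64 = 173.36 → 173
  G: 72 + 0.28×(128−72) = 72 + 15.68 = 87.68 → 88
  B: 10 + 33.04 = 43.04 → 43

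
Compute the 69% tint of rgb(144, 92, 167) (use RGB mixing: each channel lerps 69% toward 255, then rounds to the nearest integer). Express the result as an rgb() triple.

rgb(221, 204, 228)

Lerp each channel 69% toward 255:
  R: 144 + 76.59 = 220.59 → 221
  G: 92 + 0.69×(255−92) = 92 + 112.47 = 204.47 → 204
  B: 167 + 0.69×(255−167) = 167 + 60.72 = 227.72 → 228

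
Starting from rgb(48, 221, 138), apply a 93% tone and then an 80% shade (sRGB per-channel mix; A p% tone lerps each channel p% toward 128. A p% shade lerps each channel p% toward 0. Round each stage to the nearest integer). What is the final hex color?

#181b1a

Lerp each channel 93% toward 128:
  R: 48 + 0.93×(128−48) = 48 + 74.4 = 122.4 → 122
  G: 221 − 86.49 = 134.51 → 135
  B: 138 − 9.3 = 128.7 → 129
After the tone: rgb(122, 135, 129) = #7a8781.
An 80% shade moves each channel 80% toward 0:
  R: 122 + 0.8×(0−122) = 122 − 97.6 = 24.4 → 24
  G: 135 + 0.8×(0−135) = 135 − 108 = 27 → 27
  B: 129 − 103.2 = 25.8 → 26
rgb(24, 27, 26) = #181b1a.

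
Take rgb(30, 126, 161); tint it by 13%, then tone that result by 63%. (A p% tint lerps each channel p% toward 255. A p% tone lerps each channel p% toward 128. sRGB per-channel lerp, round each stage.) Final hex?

#668691

A 13% tint moves each channel 13% toward 255:
  R: 30 + 0.13×(255−30) = 30 + 29.25 = 59.25 → 59
  G: 126 + 0.13×(255−126) = 126 + 16.77 = 142.77 → 143
  B: 161 + 0.13×(255−161) = 161 + 12.22 = 173.22 → 173
After the tint: rgb(59, 143, 173) = #3B8FAD.
A 63% tone moves each channel 63% toward 128:
  R: 59 + 43.47 = 102.47 → 102
  G: 143 − 9.45 = 133.55 → 134
  B: 173 + 0.63×(128−173) = 173 − 28.35 = 144.65 → 145
rgb(102, 134, 145) = #668691.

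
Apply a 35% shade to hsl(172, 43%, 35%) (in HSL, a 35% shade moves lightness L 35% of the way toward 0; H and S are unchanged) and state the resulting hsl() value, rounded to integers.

hsl(172, 43%, 23%)

L moves 35% from 35 toward 0: 35 − 12.25 = 22.75 → 23.
H and S are unchanged.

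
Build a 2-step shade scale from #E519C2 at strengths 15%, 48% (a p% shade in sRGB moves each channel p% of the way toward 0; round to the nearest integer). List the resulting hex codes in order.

#C315A5, #770D65

#E519C2 is rgb(229, 25, 194).
15%: (229 − 34.35 = 194.65→195, 25 − 3.75 = 21.25→21, 194 − 29.1 = 164.9→165) → #C315A5
48%: (229 − 109.92 = 119.08→119, 25 − 12 = 13→13, 194 − 93.12 = 100.88→101) → #770D65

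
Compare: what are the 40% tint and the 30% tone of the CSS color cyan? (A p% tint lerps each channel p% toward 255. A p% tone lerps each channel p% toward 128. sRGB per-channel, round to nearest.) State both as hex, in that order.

#66FFFF, #26D9D9

CSS cyan is rgb(0, 255, 255).
40% tint:
  R: 0 + 102 = 102 → 102
  G: 255 + 0.4×(255−255) = 255 + 0 = 255 → 255
  B: 255 + 0 = 255 → 255
  → #66FFFF
30% tone:
  R: 0 + 38.4 = 38.4 → 38
  G: 255 − 38.1 = 216.9 → 217
  B: 255 + 0.3×(128−255) = 255 − 38.1 = 216.9 → 217
  → #26D9D9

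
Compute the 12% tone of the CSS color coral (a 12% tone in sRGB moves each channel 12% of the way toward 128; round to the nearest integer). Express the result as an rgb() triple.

rgb(240, 127, 86)

CSS coral is rgb(255, 127, 80).
Lerp each channel 12% toward 128:
  R: 255 + 0.12×(128−255) = 255 − 15.24 = 239.76 → 240
  G: 127 + 0.12×(128−127) = 127 + 0.12 = 127.12 → 127
  B: 80 + 5.76 = 85.76 → 86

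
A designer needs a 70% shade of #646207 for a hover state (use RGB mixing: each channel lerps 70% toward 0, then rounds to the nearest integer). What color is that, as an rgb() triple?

rgb(30, 29, 2)

#646207 is rgb(100, 98, 7).
A 70% shade moves each channel 70% toward 0:
  R: 100 + 0.7×(0−100) = 100 − 70 = 30 → 30
  G: 98 + 0.7×(0−98) = 98 − 68.6 = 29.4 → 29
  B: 7 + 0.7×(0−7) = 7 − 4.9 = 2.1 → 2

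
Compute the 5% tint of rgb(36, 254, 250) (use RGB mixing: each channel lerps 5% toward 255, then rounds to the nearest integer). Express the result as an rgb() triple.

rgb(47, 254, 250)

Lerp each channel 5% toward 255:
  R: 36 + 10.95 = 46.95 → 47
  G: 254 + 0.05 = 254.05 → 254
  B: 250 + 0.05×(255−250) = 250 + 0.25 = 250.25 → 250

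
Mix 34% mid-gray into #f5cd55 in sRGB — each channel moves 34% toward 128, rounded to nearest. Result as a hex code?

#f5cd55 is rgb(245, 205, 85).
Lerp each channel 34% toward 128:
  R: 245 − 39.78 = 205.22 → 205
  G: 205 + 0.34×(128−205) = 205 − 26.18 = 178.82 → 179
  B: 85 + 14.62 = 99.62 → 100
rgb(205, 179, 100) = #cdb364.

#cdb364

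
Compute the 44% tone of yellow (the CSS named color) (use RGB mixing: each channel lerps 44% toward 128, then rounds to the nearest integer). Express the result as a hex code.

#C7C738

CSS yellow is rgb(255, 255, 0).
A 44% tone moves each channel 44% toward 128:
  R: 255 + 0.44×(128−255) = 255 − 55.88 = 199.12 → 199
  G: 255 − 55.88 = 199.12 → 199
  B: 0 + 0.44×(128−0) = 0 + 56.32 = 56.32 → 56
rgb(199, 199, 56) = #C7C738.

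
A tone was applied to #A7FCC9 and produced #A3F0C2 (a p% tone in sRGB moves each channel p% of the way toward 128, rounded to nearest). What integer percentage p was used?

#A7FCC9 is rgb(167, 252, 201); #A3F0C2 is rgb(163, 240, 194).
On the G channel (widest range): 240 ≈ 252 + (p/100)(128 − 252), so p ≈ 100×(240 − 252)/(128 − 252) = -1200/-124 = 9.68.
p = 10 reproduces all three channels after rounding.

10%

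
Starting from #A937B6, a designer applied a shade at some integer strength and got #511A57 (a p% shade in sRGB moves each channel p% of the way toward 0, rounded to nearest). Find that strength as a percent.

52%

#A937B6 is rgb(169, 55, 182); #511A57 is rgb(81, 26, 87).
On the B channel (widest range): 87 ≈ 182 + (p/100)(0 − 182), so p ≈ 100×(87 − 182)/(0 − 182) = -9500/-182 = 52.20.
p = 52 reproduces all three channels after rounding.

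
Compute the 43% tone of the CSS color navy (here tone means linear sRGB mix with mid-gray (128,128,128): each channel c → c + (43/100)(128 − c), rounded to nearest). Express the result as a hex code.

CSS navy is rgb(0, 0, 128).
Per channel, c → c + 0.43(128 − c):
  R: 0 + 0.43×(128−0) = 0 + 55.04 = 55.04 → 55
  G: 0 + 55.04 = 55.04 → 55
  B: 128 + 0.43×(128−128) = 128 + 0 = 128 → 128
rgb(55, 55, 128) = #373780.

#373780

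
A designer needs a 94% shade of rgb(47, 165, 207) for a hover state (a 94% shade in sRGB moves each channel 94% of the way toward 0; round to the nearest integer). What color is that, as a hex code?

#030A0C

A 94% shade moves each channel 94% toward 0:
  R: 47 + 0.94×(0−47) = 47 − 44.18 = 2.82 → 3
  G: 165 + 0.94×(0−165) = 165 − 155.1 = 9.9 → 10
  B: 207 + 0.94×(0−207) = 207 − 194.58 = 12.42 → 12
rgb(3, 10, 12) = #030A0C.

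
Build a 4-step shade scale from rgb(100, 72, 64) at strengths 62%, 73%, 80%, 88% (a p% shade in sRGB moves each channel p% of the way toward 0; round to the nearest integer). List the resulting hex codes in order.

#261B18, #1B1311, #140E0D, #0C0908

62%: (100 − 62 = 38→38, 72 − 44.64 = 27.36→27, 64 − 39.68 = 24.32→24) → #261B18
73%: (100 − 73 = 27→27, 72 − 52.56 = 19.44→19, 64 − 46.72 = 17.28→17) → #1B1311
80%: (100 − 80 = 20→20, 72 − 57.6 = 14.4→14, 64 − 51.2 = 12.8→13) → #140E0D
88%: (100 − 88 = 12→12, 72 − 63.36 = 8.64→9, 64 − 56.32 = 7.68→8) → #0C0908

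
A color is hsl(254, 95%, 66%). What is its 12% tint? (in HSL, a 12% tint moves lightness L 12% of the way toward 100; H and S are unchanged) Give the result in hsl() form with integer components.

hsl(254, 95%, 70%)

L moves 12% from 66 toward 100: 66 + 4.08 = 70.08 → 70.
H and S are unchanged.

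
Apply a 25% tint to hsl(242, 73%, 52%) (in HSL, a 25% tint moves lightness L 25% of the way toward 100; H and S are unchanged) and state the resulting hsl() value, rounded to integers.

L moves 25% from 52 toward 100: 52 + 12 = 64 → 64.
H and S are unchanged.

hsl(242, 73%, 64%)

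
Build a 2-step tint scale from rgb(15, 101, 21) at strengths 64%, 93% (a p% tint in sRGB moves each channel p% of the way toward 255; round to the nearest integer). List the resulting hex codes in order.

#A9C8AB, #EEF4EF

64%: (15 + 153.6 = 168.6→169, 101 + 98.56 = 199.56→200, 21 + 149.76 = 170.76→171) → #A9C8AB
93%: (15 + 223.2 = 238.2→238, 101 + 143.22 = 244.22→244, 21 + 217.62 = 238.62→239) → #EEF4EF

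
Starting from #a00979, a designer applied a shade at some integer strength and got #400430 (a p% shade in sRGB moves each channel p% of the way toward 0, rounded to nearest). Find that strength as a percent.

#a00979 is rgb(160, 9, 121); #400430 is rgb(64, 4, 48).
On the R channel (widest range): 64 ≈ 160 + (p/100)(0 − 160), so p ≈ 100×(64 − 160)/(0 − 160) = -9600/-160 = 60.00.
p = 60 reproduces all three channels after rounding.

60%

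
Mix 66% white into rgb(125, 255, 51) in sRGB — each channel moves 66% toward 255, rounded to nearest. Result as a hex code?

Per channel, c → c + 0.66(255 − c):
  R: 125 + 0.66×(255−125) = 125 + 85.8 = 210.8 → 211
  G: 255 + 0.66×(255−255) = 255 + 0 = 255 → 255
  B: 51 + 0.66×(255−51) = 51 + 134.64 = 185.64 → 186
rgb(211, 255, 186) = #d3ffba.

#d3ffba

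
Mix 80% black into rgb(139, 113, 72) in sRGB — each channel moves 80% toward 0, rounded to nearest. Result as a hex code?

An 80% shade moves each channel 80% toward 0:
  R: 139 − 111.2 = 27.8 → 28
  G: 113 − 90.4 = 22.6 → 23
  B: 72 − 57.6 = 14.4 → 14
rgb(28, 23, 14) = #1C170E.

#1C170E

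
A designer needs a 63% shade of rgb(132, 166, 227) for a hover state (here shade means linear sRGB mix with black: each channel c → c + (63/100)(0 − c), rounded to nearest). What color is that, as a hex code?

#313D54

Per channel, c → c + 0.63(0 − c):
  R: 132 + 0.63×(0−132) = 132 − 83.16 = 48.84 → 49
  G: 166 + 0.63×(0−166) = 166 − 104.58 = 61.42 → 61
  B: 227 + 0.63×(0−227) = 227 − 143.01 = 83.99 → 84
rgb(49, 61, 84) = #313D54.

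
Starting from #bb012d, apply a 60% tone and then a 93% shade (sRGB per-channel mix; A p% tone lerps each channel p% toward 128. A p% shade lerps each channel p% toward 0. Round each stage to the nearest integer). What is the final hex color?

#0b0507

#bb012d is rgb(187, 1, 45).
Lerp each channel 60% toward 128:
  R: 187 + 0.6×(128−187) = 187 − 35.4 = 151.6 → 152
  G: 1 + 76.2 = 77.2 → 77
  B: 45 + 0.6×(128−45) = 45 + 49.8 = 94.8 → 95
After the tone: rgb(152, 77, 95) = #984d5f.
Per channel, c → c + 0.93(0 − c):
  R: 152 − 141.36 = 10.64 → 11
  G: 77 − 71.61 = 5.39 → 5
  B: 95 − 88.35 = 6.65 → 7
rgb(11, 5, 7) = #0b0507.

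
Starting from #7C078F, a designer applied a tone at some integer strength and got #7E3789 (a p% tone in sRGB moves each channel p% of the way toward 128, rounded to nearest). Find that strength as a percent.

40%

#7C078F is rgb(124, 7, 143); #7E3789 is rgb(126, 55, 137).
On the G channel (widest range): 55 ≈ 7 + (p/100)(128 − 7), so p ≈ 100×(55 − 7)/(128 − 7) = 4800/121 = 39.67.
p = 40 reproduces all three channels after rounding.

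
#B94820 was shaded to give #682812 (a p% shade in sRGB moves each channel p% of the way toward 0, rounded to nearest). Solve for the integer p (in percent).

44%

#B94820 is rgb(185, 72, 32); #682812 is rgb(104, 40, 18).
On the R channel (widest range): 104 ≈ 185 + (p/100)(0 − 185), so p ≈ 100×(104 − 185)/(0 − 185) = -8100/-185 = 43.78.
p = 44 reproduces all three channels after rounding.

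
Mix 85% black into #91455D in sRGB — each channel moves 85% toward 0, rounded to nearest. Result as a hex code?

#160A0E

#91455D is rgb(145, 69, 93).
An 85% shade moves each channel 85% toward 0:
  R: 145 − 123.25 = 21.75 → 22
  G: 69 + 0.85×(0−69) = 69 − 58.65 = 10.35 → 10
  B: 93 + 0.85×(0−93) = 93 − 79.05 = 13.95 → 14
rgb(22, 10, 14) = #160A0E.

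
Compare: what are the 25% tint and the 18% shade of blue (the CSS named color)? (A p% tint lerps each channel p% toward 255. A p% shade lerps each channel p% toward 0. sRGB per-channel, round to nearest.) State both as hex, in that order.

#4040FF, #0000D1

CSS blue is rgb(0, 0, 255).
25% tint:
  R: 0 + 63.75 = 63.75 → 64
  G: 0 + 0.25×(255−0) = 0 + 63.75 = 63.75 → 64
  B: 255 + 0 = 255 → 255
  → #4040FF
18% shade:
  R: 0 + 0.18×(0−0) = 0 + 0 = 0 → 0
  G: 0 + 0.18×(0−0) = 0 + 0 = 0 → 0
  B: 255 − 45.9 = 209.1 → 209
  → #0000D1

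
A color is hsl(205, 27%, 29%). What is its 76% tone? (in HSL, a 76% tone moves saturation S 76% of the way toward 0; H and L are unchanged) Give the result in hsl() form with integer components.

hsl(205, 6%, 29%)

S moves 76% from 27 toward 0: 27 − 20.52 = 6.48 → 6.
H and L are unchanged.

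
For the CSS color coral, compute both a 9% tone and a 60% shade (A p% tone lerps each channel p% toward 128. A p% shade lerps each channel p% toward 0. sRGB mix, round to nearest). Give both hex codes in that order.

CSS coral is rgb(255, 127, 80).
9% tone:
  R: 255 + 0.09×(128−255) = 255 − 11.43 = 243.57 → 244
  G: 127 + 0.09 = 127.09 → 127
  B: 80 + 4.32 = 84.32 → 84
  → #f47f54
60% shade:
  R: 255 − 153 = 102 → 102
  G: 127 + 0.6×(0−127) = 127 − 76.2 = 50.8 → 51
  B: 80 − 48 = 32 → 32
  → #663320

#f47f54, #663320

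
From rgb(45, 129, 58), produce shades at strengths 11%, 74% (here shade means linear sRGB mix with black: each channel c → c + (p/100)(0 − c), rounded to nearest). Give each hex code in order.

11%: (45 − 4.95 = 40.05→40, 129 − 14.19 = 114.81→115, 58 − 6.38 = 51.62→52) → #287334
74%: (45 − 33.3 = 11.7→12, 129 − 95.46 = 33.54→34, 58 − 42.92 = 15.08→15) → #0c220f

#287334, #0c220f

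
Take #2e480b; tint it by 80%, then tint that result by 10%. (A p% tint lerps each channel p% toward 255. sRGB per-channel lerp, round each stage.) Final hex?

#2e480b is rgb(46, 72, 11).
An 80% tint moves each channel 80% toward 255:
  R: 46 + 0.8×(255−46) = 46 + 167.2 = 213.2 → 213
  G: 72 + 146.4 = 218.4 → 218
  B: 11 + 0.8×(255−11) = 11 + 195.2 = 206.2 → 206
After the tint: rgb(213, 218, 206) = #d5dace.
A 10% tint moves each channel 10% toward 255:
  R: 213 + 0.1×(255−213) = 213 + 4.2 = 217.2 → 217
  G: 218 + 0.1×(255−218) = 218 + 3.7 = 221.7 → 222
  B: 206 + 0.1×(255−206) = 206 + 4.9 = 210.9 → 211
rgb(217, 222, 211) = #d9ded3.

#d9ded3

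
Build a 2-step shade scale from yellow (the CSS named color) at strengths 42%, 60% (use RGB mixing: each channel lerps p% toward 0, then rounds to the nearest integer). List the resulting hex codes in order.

CSS yellow is rgb(255, 255, 0).
42%: (255 − 107.1 = 147.9→148, 255 − 107.1 = 147.9→148, 0→0) → #949400
60%: (255 − 153 = 102→102, 255 − 153 = 102→102, 0→0) → #666600

#949400, #666600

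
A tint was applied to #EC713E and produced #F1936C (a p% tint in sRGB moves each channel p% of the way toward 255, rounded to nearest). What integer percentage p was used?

24%

#EC713E is rgb(236, 113, 62); #F1936C is rgb(241, 147, 108).
On the B channel (widest range): 108 ≈ 62 + (p/100)(255 − 62), so p ≈ 100×(108 − 62)/(255 − 62) = 4600/193 = 23.83.
p = 24 reproduces all three channels after rounding.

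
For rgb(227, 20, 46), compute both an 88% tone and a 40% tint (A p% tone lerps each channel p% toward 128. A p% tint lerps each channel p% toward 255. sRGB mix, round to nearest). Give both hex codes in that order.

88% tone:
  R: 227 + 0.88×(128−227) = 227 − 87.12 = 139.88 → 140
  G: 20 + 95.04 = 115.04 → 115
  B: 46 + 72.16 = 118.16 → 118
  → #8C7376
40% tint:
  R: 227 + 11.2 = 238.2 → 238
  G: 20 + 94 = 114 → 114
  B: 46 + 0.4×(255−46) = 46 + 83.6 = 129.6 → 130
  → #EE7282

#8C7376, #EE7282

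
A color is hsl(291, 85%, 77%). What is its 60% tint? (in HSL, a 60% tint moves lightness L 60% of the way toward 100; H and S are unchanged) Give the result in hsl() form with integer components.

L moves 60% from 77 toward 100: 77 + 13.8 = 90.8 → 91.
H and S are unchanged.

hsl(291, 85%, 91%)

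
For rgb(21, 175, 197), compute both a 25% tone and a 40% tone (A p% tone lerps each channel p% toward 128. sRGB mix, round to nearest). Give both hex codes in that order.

#30A3B4, #409CA9

25% tone:
  R: 21 + 26.75 = 47.75 → 48
  G: 175 − 11.75 = 163.25 → 163
  B: 197 + 0.25×(128−197) = 197 − 17.25 = 179.75 → 180
  → #30A3B4
40% tone:
  R: 21 + 0.4×(128−21) = 21 + 42.8 = 63.8 → 64
  G: 175 − 18.8 = 156.2 → 156
  B: 197 + 0.4×(128−197) = 197 − 27.6 = 169.4 → 169
  → #409CA9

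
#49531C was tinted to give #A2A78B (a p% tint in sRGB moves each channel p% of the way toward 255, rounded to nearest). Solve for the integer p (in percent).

49%

#49531C is rgb(73, 83, 28); #A2A78B is rgb(162, 167, 139).
On the B channel (widest range): 139 ≈ 28 + (p/100)(255 − 28), so p ≈ 100×(139 − 28)/(255 − 28) = 11100/227 = 48.90.
p = 49 reproduces all three channels after rounding.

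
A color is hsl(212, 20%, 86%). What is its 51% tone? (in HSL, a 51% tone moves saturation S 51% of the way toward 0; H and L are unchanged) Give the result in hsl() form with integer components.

hsl(212, 10%, 86%)

S moves 51% from 20 toward 0: 20 − 10.2 = 9.8 → 10.
H and L are unchanged.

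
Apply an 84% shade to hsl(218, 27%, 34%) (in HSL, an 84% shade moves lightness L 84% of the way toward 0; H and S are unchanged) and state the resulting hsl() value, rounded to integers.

L moves 84% from 34 toward 0: 34 − 28.56 = 5.44 → 5.
H and S are unchanged.

hsl(218, 27%, 5%)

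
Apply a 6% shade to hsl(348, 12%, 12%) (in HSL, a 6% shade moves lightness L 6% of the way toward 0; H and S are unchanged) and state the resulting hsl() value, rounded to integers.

L moves 6% from 12 toward 0: 12 − 0.72 = 11.28 → 11.
H and S are unchanged.

hsl(348, 12%, 11%)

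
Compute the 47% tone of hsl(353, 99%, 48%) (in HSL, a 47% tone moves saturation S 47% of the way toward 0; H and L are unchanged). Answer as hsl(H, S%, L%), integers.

S moves 47% from 99 toward 0: 99 − 46.53 = 52.47 → 52.
H and L are unchanged.

hsl(353, 52%, 48%)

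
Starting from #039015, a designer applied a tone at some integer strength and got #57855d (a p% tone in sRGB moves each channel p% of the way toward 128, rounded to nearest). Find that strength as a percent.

#039015 is rgb(3, 144, 21); #57855d is rgb(87, 133, 93).
On the R channel (widest range): 87 ≈ 3 + (p/100)(128 − 3), so p ≈ 100×(87 − 3)/(128 − 3) = 8400/125 = 67.20.
p = 67 reproduces all three channels after rounding.

67%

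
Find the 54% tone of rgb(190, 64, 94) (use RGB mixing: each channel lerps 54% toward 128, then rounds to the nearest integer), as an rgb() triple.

Lerp each channel 54% toward 128:
  R: 190 − 33.48 = 156.52 → 157
  G: 64 + 0.54×(128−64) = 64 + 34.56 = 98.56 → 99
  B: 94 + 0.54×(128−94) = 94 + 18.36 = 112.36 → 112

rgb(157, 99, 112)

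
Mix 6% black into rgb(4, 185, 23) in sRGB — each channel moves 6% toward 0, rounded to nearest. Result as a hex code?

#04ae16

Lerp each channel 6% toward 0:
  R: 4 + 0.06×(0−4) = 4 − 0.24 = 3.76 → 4
  G: 185 − 11.1 = 173.9 → 174
  B: 23 + 0.06×(0−23) = 23 − 1.38 = 21.62 → 22
rgb(4, 174, 22) = #04ae16.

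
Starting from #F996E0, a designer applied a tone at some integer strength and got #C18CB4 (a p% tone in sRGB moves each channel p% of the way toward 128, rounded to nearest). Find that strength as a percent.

46%

#F996E0 is rgb(249, 150, 224); #C18CB4 is rgb(193, 140, 180).
On the R channel (widest range): 193 ≈ 249 + (p/100)(128 − 249), so p ≈ 100×(193 − 249)/(128 − 249) = -5600/-121 = 46.28.
p = 46 reproduces all three channels after rounding.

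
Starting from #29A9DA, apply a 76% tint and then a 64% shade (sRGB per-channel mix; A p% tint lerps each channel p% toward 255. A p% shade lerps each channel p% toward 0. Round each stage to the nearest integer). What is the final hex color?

#495459

#29A9DA is rgb(41, 169, 218).
Lerp each channel 76% toward 255:
  R: 41 + 162.64 = 203.64 → 204
  G: 169 + 0.76×(255−169) = 169 + 65.36 = 234.36 → 234
  B: 218 + 0.76×(255−218) = 218 + 28.12 = 246.12 → 246
After the tint: rgb(204, 234, 246) = #CCEAF6.
Per channel, c → c + 0.64(0 − c):
  R: 204 − 130.56 = 73.44 → 73
  G: 234 + 0.64×(0−234) = 234 − 149.76 = 84.24 → 84
  B: 246 − 157.44 = 88.56 → 89
rgb(73, 84, 89) = #495459.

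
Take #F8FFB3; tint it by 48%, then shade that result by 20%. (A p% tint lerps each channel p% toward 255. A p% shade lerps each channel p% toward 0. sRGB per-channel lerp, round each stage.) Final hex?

#F8FFB3 is rgb(248, 255, 179).
Per channel, c → c + 0.48(255 − c):
  R: 248 + 0.48×(255−248) = 248 + 3.36 = 251.36 → 251
  G: 255 + 0.48×(255−255) = 255 + 0 = 255 → 255
  B: 179 + 0.48×(255−179) = 179 + 36.48 = 215.48 → 215
After the tint: rgb(251, 255, 215) = #FBFFD7.
Per channel, c → c + 0.2(0 − c):
  R: 251 + 0.2×(0−251) = 251 − 50.2 = 200.8 → 201
  G: 255 − 51 = 204 → 204
  B: 215 + 0.2×(0−215) = 215 − 43 = 172 → 172
rgb(201, 204, 172) = #C9CCAC.

#C9CCAC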